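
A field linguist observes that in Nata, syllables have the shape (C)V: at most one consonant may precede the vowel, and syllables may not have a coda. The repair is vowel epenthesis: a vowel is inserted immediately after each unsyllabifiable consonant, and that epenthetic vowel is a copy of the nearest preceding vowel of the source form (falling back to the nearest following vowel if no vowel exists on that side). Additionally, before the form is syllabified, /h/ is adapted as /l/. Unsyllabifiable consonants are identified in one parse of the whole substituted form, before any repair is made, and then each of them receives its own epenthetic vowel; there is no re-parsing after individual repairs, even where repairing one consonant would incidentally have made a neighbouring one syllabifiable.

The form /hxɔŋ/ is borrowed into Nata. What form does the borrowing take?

Substitution: /h/ → /l/, giving /lxɔŋ/.
The consonants /l/, /ŋ/ cannot be parsed into a legal (C)V syllable (no codas are permitted; onsets are limited to one consonant).
Inserting the epenthetic vowel yields /l/ → /lɔ/, /ŋ/ → /ŋɔ/.

lɔxɔŋɔ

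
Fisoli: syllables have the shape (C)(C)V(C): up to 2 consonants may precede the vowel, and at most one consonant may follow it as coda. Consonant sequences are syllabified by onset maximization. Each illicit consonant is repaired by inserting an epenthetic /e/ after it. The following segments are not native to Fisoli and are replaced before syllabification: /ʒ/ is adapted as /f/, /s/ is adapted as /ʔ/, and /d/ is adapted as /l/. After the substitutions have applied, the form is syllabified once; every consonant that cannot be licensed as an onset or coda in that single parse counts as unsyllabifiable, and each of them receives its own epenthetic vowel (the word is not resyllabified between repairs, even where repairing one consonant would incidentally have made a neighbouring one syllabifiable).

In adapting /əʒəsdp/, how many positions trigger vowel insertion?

2

After substitution the input is /əfəʔlp/.
The unsyllabifiable consonants are /l/, /p/; each receives one epenthetic vowel.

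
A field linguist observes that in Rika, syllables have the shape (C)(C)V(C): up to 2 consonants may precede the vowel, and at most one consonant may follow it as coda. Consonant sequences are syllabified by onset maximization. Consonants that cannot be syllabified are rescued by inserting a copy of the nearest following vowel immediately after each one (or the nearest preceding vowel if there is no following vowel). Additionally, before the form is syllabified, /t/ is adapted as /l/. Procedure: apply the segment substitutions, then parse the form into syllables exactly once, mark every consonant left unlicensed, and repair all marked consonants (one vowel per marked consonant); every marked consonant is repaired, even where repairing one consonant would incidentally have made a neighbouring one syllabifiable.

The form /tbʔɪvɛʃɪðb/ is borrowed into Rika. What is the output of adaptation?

lɪbʔɪvɛʃɪðbɪ

Substitution: /t/ → /l/, giving /lbʔɪvɛʃɪðb/.
Syllabifying with onset maximization leaves /l/, /b/ stranded (at most one coda consonant is licensed; onsets may contain at most 2 consonants).
Inserting the epenthetic vowel yields /l/ → /lɪ/, /b/ → /bɪ/.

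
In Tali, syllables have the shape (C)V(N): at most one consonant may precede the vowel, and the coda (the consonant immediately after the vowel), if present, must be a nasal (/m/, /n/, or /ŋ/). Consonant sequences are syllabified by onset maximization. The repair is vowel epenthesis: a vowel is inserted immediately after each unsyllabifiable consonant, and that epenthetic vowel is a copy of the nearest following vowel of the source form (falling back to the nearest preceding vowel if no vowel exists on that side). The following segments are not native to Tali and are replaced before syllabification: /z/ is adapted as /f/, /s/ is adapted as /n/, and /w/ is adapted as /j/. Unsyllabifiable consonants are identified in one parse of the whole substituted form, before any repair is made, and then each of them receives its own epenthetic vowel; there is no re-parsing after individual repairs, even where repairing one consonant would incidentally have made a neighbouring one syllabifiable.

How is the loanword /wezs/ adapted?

jefene

Substitution: /w/ → /j/, /z/ → /f/, /s/ → /n/, giving /jefn/.
The consonants /f/, /n/ cannot be parsed into a legal (C)V(N) syllable (only a nasal (/m/, /n/, or /ŋ/) is licensed in coda position; onsets are limited to one consonant).
Inserting the epenthetic vowel yields /f/ → /fe/, /n/ → /ne/.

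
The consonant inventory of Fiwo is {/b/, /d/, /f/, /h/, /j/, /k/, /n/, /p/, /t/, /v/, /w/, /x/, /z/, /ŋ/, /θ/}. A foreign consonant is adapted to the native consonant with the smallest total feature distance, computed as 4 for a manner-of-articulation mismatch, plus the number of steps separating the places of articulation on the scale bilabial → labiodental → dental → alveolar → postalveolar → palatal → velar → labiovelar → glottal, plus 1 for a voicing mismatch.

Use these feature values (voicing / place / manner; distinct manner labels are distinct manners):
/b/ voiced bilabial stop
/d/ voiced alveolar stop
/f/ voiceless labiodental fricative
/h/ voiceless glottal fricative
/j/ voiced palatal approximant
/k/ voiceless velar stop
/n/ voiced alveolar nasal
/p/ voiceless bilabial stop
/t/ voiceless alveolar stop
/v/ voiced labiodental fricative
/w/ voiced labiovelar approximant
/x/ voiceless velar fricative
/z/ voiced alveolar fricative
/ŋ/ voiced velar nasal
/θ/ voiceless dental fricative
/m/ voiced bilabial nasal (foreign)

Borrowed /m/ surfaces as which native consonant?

n

/n/ is closest: same manner (nasal), place distance 3 (bilabial→alveolar), same voicing; total 3. Next closest is /b/ at distance 4.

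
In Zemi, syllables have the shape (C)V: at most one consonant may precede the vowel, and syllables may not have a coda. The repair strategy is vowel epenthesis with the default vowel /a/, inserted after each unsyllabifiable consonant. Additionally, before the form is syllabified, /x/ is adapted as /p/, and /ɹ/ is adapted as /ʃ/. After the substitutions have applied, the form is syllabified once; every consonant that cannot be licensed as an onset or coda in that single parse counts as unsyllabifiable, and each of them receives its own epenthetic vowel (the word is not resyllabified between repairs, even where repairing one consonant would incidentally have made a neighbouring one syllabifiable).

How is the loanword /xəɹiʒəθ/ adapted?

Substitution: /x/ → /p/, /ɹ/ → /ʃ/, giving /pəʃiʒəθ/.
Syllabifying with onset maximization leaves /θ/ stranded (no codas are permitted; onsets are limited to one consonant).
Epenthesis after each stranded consonant: /θ/ → /θa/.

pəʃiʒəθa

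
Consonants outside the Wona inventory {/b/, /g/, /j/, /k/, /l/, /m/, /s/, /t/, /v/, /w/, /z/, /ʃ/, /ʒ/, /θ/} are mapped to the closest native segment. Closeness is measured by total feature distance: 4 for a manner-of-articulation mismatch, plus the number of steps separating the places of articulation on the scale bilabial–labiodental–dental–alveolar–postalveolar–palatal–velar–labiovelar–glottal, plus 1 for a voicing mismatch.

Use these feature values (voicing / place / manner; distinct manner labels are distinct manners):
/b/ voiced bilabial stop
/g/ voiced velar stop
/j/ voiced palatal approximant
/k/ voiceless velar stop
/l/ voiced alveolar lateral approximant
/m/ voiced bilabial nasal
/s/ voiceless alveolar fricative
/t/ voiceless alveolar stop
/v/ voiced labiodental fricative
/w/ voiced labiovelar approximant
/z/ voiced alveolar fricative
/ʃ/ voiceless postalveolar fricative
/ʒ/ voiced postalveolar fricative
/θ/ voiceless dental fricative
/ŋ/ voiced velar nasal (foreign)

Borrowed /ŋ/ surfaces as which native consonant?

g

/g/ is closest: manner differs (nasal→stop, +4), place distance 0 (velar→velar), same voicing; total 4. Next closest is /j/ at distance 5.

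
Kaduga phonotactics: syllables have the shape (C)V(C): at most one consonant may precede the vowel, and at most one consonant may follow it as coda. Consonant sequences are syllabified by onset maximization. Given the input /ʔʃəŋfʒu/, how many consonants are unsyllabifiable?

2

Under (C)V(C), the unsyllabifiable consonants are /ʔ/, /f/ (at most one coda consonant is licensed; onsets are limited to one consonant).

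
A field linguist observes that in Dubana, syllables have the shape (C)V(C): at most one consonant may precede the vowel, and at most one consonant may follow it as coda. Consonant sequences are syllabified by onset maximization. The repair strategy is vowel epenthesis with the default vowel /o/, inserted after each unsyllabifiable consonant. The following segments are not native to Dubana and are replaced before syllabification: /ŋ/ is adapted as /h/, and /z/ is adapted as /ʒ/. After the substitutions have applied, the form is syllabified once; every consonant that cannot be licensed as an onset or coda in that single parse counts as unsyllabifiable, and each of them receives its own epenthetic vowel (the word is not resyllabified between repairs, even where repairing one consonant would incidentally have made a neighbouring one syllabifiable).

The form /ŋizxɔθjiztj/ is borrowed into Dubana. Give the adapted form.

Substitution: /ŋ/ → /h/, /z/ → /ʒ/, giving /hiʒxɔθjiʒtj/.
The consonants /t/, /j/ cannot be parsed into a legal (C)V(C) syllable (at most one coda consonant is licensed; onsets are limited to one consonant).
Inserting the epenthetic vowel yields /t/ → /to/, /j/ → /jo/.

hiʒxɔθjiʒtojo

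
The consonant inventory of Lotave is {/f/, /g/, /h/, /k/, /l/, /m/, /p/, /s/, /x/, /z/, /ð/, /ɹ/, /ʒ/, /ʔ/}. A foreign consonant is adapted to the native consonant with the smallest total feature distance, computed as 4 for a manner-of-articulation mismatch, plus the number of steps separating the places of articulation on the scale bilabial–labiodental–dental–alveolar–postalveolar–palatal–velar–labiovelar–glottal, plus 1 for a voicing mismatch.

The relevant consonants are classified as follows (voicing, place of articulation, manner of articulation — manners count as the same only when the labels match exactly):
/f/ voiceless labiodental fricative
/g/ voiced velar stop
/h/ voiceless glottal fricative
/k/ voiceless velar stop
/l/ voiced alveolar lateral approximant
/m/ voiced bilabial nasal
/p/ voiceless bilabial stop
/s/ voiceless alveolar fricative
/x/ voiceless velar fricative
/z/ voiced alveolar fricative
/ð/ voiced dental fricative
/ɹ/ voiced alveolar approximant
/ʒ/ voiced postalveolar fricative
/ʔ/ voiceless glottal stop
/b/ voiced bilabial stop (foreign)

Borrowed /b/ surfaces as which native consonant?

/p/ is closest: same manner (stop), place distance 0 (bilabial→bilabial), voicing differs (+1); total 1. Next closest is /m/ at distance 4.

p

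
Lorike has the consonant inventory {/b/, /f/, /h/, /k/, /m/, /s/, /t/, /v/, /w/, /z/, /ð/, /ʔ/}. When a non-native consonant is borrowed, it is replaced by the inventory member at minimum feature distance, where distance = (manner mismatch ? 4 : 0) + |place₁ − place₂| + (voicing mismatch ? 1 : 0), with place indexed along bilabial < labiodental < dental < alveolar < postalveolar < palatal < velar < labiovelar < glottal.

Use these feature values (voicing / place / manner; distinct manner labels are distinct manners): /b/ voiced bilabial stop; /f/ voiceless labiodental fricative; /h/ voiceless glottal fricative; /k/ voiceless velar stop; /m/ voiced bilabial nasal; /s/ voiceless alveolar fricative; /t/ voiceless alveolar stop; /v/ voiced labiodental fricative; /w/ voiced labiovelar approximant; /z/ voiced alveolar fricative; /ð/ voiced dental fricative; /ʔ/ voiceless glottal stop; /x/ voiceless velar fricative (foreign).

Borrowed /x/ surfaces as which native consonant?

h

/h/ is closest: same manner (fricative), place distance 2 (velar→glottal), same voicing; total 2. Next closest is /s/ at distance 3.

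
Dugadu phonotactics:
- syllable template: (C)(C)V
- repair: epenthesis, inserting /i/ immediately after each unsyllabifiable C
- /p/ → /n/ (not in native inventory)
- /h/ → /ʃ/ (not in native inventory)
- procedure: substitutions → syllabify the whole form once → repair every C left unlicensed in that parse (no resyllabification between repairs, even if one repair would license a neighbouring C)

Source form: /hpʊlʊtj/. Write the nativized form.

Substitution: /h/ → /ʃ/, /p/ → /n/, giving /ʃnʊlʊtj/.
Under (C)(C)V, the unsyllabifiable consonants are /t/, /j/ (no codas are permitted; onsets may contain at most 2 consonants).
Inserting the epenthetic vowel yields /t/ → /ti/, /j/ → /ji/.

ʃnʊlʊtiji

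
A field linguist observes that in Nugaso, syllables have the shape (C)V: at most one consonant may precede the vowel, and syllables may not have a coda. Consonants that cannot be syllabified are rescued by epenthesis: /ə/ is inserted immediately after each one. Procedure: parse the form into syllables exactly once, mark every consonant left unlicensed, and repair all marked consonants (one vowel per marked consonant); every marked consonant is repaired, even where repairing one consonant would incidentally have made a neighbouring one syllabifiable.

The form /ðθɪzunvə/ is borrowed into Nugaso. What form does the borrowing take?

ðəθɪzunəvə

Syllabifying with onset maximization leaves /ð/, /n/ stranded (no codas are permitted; onsets are limited to one consonant).
Epenthesis after each stranded consonant: /ð/ → /ðə/, /n/ → /nə/.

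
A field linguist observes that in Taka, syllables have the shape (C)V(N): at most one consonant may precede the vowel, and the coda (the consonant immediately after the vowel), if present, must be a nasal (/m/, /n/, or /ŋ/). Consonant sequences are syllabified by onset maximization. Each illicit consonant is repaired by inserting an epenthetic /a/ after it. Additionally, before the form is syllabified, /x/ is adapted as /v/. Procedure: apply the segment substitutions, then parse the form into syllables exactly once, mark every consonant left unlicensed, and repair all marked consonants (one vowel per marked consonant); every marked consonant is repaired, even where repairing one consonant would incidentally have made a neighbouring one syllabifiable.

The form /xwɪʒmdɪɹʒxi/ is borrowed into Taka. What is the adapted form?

Substitution: /x/ → /v/, giving /vwɪʒmdɪɹʒvi/.
Syllabifying with onset maximization leaves /v/, /ʒ/, /m/, /ɹ/, /ʒ/ stranded (only a nasal (/m/, /n/, or /ŋ/) is licensed in coda position; onsets are limited to one consonant).
Inserting the epenthetic vowel yields /v/ → /va/, /ʒ/ → /ʒa/, /m/ → /ma/, /ɹ/ → /ɹa/, /ʒ/ → /ʒa/.

vawɪʒamadɪɹaʒavi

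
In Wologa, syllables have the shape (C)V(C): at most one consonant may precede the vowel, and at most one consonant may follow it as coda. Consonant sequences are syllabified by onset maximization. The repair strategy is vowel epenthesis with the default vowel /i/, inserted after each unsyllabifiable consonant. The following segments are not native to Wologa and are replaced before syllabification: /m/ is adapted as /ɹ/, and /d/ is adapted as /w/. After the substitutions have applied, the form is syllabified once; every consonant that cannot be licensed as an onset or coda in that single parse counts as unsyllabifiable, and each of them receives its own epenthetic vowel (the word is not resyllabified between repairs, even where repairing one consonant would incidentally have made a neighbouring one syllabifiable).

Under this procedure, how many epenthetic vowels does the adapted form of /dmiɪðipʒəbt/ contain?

2

After substitution the input is /wɹiɪðipʒəbt/.
The unsyllabifiable consonants are /w/, /t/; each receives one epenthetic vowel.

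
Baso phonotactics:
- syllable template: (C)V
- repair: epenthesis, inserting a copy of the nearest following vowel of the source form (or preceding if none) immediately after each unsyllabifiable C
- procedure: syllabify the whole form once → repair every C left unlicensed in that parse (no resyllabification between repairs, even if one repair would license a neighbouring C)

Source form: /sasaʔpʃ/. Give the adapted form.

sasaʔapaʃa

Syllabifying with onset maximization leaves /ʔ/, /p/, /ʃ/ stranded (no codas are permitted; onsets are limited to one consonant).
Each unlicensed consonant becomes the onset of a new syllable: /ʔ/ → /ʔa/, /p/ → /pa/, /ʃ/ → /ʃa/.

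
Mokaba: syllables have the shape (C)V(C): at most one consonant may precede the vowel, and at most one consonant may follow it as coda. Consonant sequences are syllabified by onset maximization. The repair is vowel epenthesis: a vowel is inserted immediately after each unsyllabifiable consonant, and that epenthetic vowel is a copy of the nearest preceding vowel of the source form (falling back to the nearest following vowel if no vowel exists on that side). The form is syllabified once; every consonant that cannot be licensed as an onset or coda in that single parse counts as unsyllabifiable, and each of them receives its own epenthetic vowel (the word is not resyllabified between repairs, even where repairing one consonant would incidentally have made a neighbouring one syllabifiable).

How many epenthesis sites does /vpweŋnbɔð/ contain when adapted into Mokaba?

The unsyllabifiable consonants are /v/, /p/, /n/; each receives one epenthetic vowel.

3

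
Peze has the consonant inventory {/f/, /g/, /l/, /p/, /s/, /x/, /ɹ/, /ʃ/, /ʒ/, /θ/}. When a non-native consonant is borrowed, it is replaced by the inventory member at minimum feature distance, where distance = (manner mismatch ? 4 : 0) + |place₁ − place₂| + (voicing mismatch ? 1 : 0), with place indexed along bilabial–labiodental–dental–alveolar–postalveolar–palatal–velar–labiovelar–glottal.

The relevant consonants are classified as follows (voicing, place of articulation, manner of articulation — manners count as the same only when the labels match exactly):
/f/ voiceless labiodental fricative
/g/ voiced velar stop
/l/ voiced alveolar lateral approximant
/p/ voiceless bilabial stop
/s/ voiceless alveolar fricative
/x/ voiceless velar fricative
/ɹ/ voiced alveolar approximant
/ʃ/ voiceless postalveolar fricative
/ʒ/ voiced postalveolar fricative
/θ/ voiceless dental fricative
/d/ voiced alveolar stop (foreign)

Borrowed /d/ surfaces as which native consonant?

/g/ is closest: same manner (stop), place distance 3 (alveolar→velar), same voicing; total 3. Next closest is /l/ at distance 4.

g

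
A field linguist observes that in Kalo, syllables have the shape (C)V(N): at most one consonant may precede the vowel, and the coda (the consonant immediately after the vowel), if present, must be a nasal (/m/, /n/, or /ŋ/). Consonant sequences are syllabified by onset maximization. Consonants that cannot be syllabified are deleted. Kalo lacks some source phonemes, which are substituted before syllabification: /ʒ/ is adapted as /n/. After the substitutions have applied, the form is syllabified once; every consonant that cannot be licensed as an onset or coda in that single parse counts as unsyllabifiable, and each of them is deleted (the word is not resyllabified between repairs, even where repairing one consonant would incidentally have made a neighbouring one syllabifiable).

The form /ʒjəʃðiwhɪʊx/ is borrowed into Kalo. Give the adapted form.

jəðihɪʊ

Substitution: /ʒ/ → /n/, giving /njəʃðiwhɪʊx/.
Syllabifying with onset maximization leaves /n/, /ʃ/, /w/, /x/ stranded (only a nasal (/m/, /n/, or /ŋ/) is licensed in coda position; onsets are limited to one consonant).
Deletion applies to /n/, /ʃ/, /w/, /x/.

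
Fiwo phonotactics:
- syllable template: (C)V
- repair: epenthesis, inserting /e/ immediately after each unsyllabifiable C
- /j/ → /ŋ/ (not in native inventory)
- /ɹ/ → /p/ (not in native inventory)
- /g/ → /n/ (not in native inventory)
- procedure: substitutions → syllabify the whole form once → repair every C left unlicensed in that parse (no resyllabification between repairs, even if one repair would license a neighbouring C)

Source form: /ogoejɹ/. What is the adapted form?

Substitution: /g/ → /n/, /j/ → /ŋ/, /ɹ/ → /p/, giving /onoeŋp/.
Syllabifying with onset maximization leaves /ŋ/, /p/ stranded (no codas are permitted; onsets are limited to one consonant).
Each unlicensed consonant becomes the onset of a new syllable: /ŋ/ → /ŋe/, /p/ → /pe/.

onoeŋepe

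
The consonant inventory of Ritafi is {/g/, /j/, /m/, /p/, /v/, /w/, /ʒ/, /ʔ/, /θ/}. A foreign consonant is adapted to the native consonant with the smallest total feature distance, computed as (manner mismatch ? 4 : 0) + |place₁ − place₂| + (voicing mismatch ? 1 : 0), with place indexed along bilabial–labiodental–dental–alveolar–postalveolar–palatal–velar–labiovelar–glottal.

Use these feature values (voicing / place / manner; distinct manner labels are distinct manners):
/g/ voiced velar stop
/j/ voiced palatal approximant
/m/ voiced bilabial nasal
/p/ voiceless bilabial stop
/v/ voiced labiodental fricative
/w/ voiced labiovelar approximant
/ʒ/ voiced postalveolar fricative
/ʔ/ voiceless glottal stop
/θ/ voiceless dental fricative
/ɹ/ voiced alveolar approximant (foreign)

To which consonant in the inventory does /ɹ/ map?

/j/ is closest: same manner (approximant), place distance 2 (alveolar→palatal), same voicing; total 2. Next closest is /w/ at distance 4.

j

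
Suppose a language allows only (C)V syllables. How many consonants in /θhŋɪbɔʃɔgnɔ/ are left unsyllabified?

3

The consonants /θ/, /h/, /g/ cannot be parsed into a legal (C)V syllable (no codas are permitted; onsets are limited to one consonant).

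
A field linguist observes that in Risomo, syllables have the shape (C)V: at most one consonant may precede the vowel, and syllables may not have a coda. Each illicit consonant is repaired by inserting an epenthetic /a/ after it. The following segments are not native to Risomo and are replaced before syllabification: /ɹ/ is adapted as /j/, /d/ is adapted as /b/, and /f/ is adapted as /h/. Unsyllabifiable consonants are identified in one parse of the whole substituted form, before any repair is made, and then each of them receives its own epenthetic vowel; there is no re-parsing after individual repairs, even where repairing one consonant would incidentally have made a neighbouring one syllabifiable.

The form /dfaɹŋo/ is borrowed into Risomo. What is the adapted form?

Substitution: /d/ → /b/, /f/ → /h/, /ɹ/ → /j/, giving /bhajŋo/.
Under (C)V, the unsyllabifiable consonants are /b/, /j/ (no codas are permitted; onsets are limited to one consonant).
Each unlicensed consonant becomes the onset of a new syllable: /b/ → /ba/, /j/ → /ja/.

bahajaŋo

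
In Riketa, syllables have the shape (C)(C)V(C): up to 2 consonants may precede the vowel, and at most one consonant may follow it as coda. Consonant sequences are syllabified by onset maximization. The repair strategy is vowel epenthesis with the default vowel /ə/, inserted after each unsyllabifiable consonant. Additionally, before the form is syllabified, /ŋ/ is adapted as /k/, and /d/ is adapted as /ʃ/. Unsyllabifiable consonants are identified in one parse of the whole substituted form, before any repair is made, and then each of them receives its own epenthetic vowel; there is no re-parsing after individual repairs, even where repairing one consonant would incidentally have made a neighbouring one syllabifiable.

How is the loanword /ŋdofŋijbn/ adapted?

kʃofkijbənə

Substitution: /ŋ/ → /k/, /d/ → /ʃ/, giving /kʃofkijbn/.
Under (C)(C)V(C), the unsyllabifiable consonants are /b/, /n/ (at most one coda consonant is licensed; onsets may contain at most 2 consonants).
Epenthesis after each stranded consonant: /b/ → /bə/, /n/ → /nə/.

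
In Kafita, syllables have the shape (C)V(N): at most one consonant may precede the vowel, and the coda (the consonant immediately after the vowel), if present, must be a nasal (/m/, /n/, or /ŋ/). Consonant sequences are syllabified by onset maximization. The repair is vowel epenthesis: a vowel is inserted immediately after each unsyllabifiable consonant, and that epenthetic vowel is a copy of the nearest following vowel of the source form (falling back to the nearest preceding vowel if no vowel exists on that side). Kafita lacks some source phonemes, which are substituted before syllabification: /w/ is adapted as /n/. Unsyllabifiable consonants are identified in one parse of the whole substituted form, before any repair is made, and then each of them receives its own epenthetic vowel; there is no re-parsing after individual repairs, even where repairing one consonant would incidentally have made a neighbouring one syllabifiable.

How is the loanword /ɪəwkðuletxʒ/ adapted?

ɪənkuðuletexeʒe

Substitution: /w/ → /n/, giving /ɪənkðuletxʒ/.
The consonants /k/, /t/, /x/, /ʒ/ cannot be parsed into a legal (C)V(N) syllable (only a nasal (/m/, /n/, or /ŋ/) is licensed in coda position; onsets are limited to one consonant).
Each unlicensed consonant becomes the onset of a new syllable: /k/ → /ku/, /t/ → /te/, /x/ → /xe/, /ʒ/ → /ʒe/.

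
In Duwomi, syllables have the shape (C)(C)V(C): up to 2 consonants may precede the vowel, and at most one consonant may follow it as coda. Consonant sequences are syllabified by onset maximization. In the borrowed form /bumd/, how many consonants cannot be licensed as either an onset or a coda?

Under (C)(C)V(C), the unsyllabifiable consonants are /d/ (at most one coda consonant is licensed; onsets may contain at most 2 consonants).

1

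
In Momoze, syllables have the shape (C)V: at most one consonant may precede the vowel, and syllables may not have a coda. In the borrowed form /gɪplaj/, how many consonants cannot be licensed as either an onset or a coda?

The consonants /p/, /j/ cannot be parsed into a legal (C)V syllable (no codas are permitted; onsets are limited to one consonant).

2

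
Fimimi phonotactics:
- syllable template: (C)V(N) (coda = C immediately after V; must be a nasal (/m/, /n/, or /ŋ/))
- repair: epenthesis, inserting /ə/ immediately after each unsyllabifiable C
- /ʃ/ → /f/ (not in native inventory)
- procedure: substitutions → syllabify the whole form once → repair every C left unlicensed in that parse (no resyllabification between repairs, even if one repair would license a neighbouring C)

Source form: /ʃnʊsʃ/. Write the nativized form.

Substitution: /ʃ/ → /f/, giving /fnʊsf/.
The consonants /f/, /s/, /f/ cannot be parsed into a legal (C)V(N) syllable (only a nasal (/m/, /n/, or /ŋ/) is licensed in coda position; onsets are limited to one consonant).
Inserting the epenthetic vowel yields /f/ → /fə/, /s/ → /sə/, /f/ → /fə/.

fənʊsəfə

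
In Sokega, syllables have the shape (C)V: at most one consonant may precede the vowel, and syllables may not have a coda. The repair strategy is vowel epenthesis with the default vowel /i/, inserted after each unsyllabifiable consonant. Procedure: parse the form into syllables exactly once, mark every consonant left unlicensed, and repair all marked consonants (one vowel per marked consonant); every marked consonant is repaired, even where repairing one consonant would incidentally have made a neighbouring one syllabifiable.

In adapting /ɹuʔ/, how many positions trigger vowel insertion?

The unsyllabifiable consonants are /ʔ/; each receives one epenthetic vowel.

1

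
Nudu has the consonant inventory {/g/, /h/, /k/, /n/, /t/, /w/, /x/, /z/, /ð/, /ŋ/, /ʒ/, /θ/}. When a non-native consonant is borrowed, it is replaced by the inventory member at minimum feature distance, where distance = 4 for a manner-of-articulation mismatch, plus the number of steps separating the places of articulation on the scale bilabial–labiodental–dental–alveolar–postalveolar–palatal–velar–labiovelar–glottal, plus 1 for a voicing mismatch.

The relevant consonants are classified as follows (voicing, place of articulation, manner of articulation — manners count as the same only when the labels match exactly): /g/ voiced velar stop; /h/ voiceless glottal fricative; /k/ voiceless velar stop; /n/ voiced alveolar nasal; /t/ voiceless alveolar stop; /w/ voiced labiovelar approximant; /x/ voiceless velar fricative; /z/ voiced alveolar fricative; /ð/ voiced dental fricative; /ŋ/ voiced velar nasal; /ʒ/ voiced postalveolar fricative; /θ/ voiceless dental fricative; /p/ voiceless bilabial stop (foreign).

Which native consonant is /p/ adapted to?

t

/t/ is closest: same manner (stop), place distance 3 (bilabial→alveolar), same voicing; total 3. Next closest is /k/ at distance 6.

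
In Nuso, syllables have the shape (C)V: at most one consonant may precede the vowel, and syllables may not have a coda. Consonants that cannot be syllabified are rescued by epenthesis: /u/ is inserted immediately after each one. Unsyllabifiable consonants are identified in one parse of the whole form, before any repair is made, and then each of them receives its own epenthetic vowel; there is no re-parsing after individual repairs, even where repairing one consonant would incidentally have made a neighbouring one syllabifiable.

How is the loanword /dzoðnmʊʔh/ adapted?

duzoðunumʊʔuhu

Under (C)V, the unsyllabifiable consonants are /d/, /ð/, /n/, /ʔ/, /h/ (no codas are permitted; onsets are limited to one consonant).
Epenthesis after each stranded consonant: /d/ → /du/, /ð/ → /ðu/, /n/ → /nu/, /ʔ/ → /ʔu/, /h/ → /hu/.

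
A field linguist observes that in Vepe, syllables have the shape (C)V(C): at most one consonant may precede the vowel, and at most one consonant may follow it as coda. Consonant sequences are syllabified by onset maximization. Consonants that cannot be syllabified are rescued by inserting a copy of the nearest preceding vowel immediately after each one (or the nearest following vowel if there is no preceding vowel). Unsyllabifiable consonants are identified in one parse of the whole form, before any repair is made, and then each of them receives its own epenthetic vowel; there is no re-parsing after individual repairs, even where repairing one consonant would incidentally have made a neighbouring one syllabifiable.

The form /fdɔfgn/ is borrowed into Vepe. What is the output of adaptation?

Syllabifying with onset maximization leaves /f/, /g/, /n/ stranded (at most one coda consonant is licensed; onsets are limited to one consonant).
Each unlicensed consonant becomes the onset of a new syllable: /f/ → /fɔ/, /g/ → /gɔ/, /n/ → /nɔ/.

fɔdɔfgɔnɔ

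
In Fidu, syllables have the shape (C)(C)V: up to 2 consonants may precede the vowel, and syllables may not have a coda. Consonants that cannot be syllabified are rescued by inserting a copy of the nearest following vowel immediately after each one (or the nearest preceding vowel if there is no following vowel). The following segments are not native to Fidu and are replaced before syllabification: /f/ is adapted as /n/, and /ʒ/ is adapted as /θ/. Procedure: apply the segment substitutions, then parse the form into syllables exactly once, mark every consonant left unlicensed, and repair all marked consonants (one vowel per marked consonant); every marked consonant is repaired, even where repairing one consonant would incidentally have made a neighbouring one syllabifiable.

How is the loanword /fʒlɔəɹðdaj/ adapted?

nɔθlɔəɹaðdaja

Substitution: /f/ → /n/, /ʒ/ → /θ/, giving /nθlɔəɹðdaj/.
The consonants /n/, /ɹ/, /j/ cannot be parsed into a legal (C)(C)V syllable (no codas are permitted; onsets may contain at most 2 consonants).
Each unlicensed consonant becomes the onset of a new syllable: /n/ → /nɔ/, /ɹ/ → /ɹa/, /j/ → /ja/.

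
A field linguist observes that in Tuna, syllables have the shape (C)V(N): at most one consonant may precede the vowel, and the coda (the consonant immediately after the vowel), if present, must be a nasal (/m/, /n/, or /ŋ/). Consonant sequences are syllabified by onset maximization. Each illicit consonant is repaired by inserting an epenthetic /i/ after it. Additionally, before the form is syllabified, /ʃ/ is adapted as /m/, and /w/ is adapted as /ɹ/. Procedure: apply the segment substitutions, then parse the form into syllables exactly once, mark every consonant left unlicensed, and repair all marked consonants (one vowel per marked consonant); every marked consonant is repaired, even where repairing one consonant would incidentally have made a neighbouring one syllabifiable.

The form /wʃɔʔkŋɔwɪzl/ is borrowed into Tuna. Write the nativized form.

Substitution: /w/ → /ɹ/, /ʃ/ → /m/, giving /ɹmɔʔkŋɔɹɪzl/.
Syllabifying with onset maximization leaves /ɹ/, /ʔ/, /k/, /z/, /l/ stranded (only a nasal (/m/, /n/, or /ŋ/) is licensed in coda position; onsets are limited to one consonant).
Epenthesis after each stranded consonant: /ɹ/ → /ɹi/, /ʔ/ → /ʔi/, /k/ → /ki/, /z/ → /zi/, /l/ → /li/.

ɹimɔʔikiŋɔɹɪzili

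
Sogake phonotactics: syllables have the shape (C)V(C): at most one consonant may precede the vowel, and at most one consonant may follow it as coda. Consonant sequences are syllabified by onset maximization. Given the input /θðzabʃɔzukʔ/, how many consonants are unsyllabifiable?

3

Under (C)V(C), the unsyllabifiable consonants are /θ/, /ð/, /ʔ/ (at most one coda consonant is licensed; onsets are limited to one consonant).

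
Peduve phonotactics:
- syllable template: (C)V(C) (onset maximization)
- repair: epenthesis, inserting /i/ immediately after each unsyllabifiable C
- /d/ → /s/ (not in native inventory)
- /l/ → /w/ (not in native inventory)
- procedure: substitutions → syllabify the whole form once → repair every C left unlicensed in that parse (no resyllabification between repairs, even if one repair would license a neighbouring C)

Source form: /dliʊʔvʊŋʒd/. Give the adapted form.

siwiʊʔvʊŋʒisi

Substitution: /d/ → /s/, /l/ → /w/, giving /swiʊʔvʊŋʒs/.
The consonants /s/, /ʒ/, /s/ cannot be parsed into a legal (C)V(C) syllable (at most one coda consonant is licensed; onsets are limited to one consonant).
Inserting the epenthetic vowel yields /s/ → /si/, /ʒ/ → /ʒi/, /s/ → /si/.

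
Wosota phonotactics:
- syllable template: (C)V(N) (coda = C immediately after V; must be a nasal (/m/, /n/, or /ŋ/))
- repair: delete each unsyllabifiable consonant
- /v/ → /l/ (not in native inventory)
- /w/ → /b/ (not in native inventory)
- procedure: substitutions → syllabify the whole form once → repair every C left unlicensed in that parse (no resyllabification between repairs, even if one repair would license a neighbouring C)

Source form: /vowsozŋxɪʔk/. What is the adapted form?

Substitution: /v/ → /l/, /w/ → /b/, giving /lobsozŋxɪʔk/.
Under (C)V(N), the unsyllabifiable consonants are /b/, /z/, /ŋ/, /ʔ/, /k/ (only a nasal (/m/, /n/, or /ŋ/) is licensed in coda position; onsets are limited to one consonant).
Each unlicensed consonant is deleted: /b/, /z/, /ŋ/, /ʔ/, /k/.

losoxɪ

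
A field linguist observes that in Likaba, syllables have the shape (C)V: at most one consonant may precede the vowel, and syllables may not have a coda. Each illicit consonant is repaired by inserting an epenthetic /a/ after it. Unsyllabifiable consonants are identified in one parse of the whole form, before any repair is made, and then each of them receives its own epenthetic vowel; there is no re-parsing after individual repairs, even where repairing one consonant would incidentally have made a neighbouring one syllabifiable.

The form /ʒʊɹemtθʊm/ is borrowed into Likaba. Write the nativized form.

ʒʊɹemataθʊma

The consonants /m/, /t/, /m/ cannot be parsed into a legal (C)V syllable (no codas are permitted; onsets are limited to one consonant).
Each unlicensed consonant becomes the onset of a new syllable: /m/ → /ma/, /t/ → /ta/, /m/ → /ma/.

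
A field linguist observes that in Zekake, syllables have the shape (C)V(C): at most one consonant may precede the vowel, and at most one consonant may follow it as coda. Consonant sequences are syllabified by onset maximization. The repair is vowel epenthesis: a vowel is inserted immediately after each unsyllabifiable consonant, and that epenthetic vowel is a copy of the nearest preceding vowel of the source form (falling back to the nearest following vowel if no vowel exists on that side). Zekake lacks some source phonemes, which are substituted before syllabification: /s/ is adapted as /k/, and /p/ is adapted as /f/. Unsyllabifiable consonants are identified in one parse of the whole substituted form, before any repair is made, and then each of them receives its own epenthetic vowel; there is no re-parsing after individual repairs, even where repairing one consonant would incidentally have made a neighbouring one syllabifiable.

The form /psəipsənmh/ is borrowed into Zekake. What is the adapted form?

Substitution: /p/ → /f/, /s/ → /k/, giving /fkəifkənmh/.
Syllabifying with onset maximization leaves /f/, /m/, /h/ stranded (at most one coda consonant is licensed; onsets are limited to one consonant).
Each unlicensed consonant becomes the onset of a new syllable: /f/ → /fə/, /m/ → /mə/, /h/ → /hə/.

fəkəifkənməhə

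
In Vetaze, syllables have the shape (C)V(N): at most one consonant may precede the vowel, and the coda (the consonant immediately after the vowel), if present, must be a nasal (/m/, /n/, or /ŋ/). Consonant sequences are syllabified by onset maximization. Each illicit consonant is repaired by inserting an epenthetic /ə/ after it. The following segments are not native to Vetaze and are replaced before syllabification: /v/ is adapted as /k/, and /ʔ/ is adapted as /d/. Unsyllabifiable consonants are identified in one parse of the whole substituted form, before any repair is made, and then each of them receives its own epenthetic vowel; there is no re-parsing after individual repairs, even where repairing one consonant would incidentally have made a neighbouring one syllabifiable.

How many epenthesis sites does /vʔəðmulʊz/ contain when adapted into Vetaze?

After substitution the input is /kdəðmulʊz/.
The unsyllabifiable consonants are /k/, /ð/, /z/; each receives one epenthetic vowel.

3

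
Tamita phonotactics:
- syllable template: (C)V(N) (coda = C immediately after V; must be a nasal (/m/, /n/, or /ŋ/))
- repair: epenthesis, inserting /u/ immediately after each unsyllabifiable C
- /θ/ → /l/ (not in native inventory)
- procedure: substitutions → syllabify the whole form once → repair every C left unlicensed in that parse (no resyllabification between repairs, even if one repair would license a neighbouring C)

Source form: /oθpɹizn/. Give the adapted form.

Substitution: /θ/ → /l/, giving /olpɹizn/.
Under (C)V(N), the unsyllabifiable consonants are /l/, /p/, /z/, /n/ (only a nasal (/m/, /n/, or /ŋ/) is licensed in coda position; onsets are limited to one consonant).
Each unlicensed consonant becomes the onset of a new syllable: /l/ → /lu/, /p/ → /pu/, /z/ → /zu/, /n/ → /nu/.

olupuɹizunu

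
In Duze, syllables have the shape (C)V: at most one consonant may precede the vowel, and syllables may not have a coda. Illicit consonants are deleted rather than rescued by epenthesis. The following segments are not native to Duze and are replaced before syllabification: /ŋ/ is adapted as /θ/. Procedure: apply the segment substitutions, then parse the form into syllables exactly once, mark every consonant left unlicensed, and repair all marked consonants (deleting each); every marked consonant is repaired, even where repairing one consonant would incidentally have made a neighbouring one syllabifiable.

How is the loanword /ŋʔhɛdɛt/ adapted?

Substitution: /ŋ/ → /θ/, giving /θʔhɛdɛt/.
The consonants /θ/, /ʔ/, /t/ cannot be parsed into a legal (C)V syllable (no codas are permitted; onsets are limited to one consonant).
Deleting the stranded consonants removes /θ/, /ʔ/, /t/.

hɛdɛ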